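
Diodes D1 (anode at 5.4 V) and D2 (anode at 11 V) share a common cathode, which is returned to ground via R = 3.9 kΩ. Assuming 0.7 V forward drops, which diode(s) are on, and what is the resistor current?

Only D2 conducts; I_R ≈ 2.6 mA

Assume both conduct. Then node N would need to be at both 5.4−0.7 = 4.7 V and 11−0.7 = 10.3 V, which is impossible.
Assume only D2 conducts: V_N = 11 − 0.7 = 10.3 V, so I_R = 10.3/3.9 = 2.64 mA.
Check D1: its anode-to-cathode voltage is 5.4 − 10.3 = -4.9 V < 0.7 V, so it is off. The assumption is consistent.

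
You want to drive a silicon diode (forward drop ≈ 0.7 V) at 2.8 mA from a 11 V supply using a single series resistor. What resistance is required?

The resistor drops V_S − V_D = 11 − 0.7 = 10.3 V at 2.8 mA.
R = 10.3 V / 2.8 mA = 3.68 kΩ.

R ≈ 3.7 kΩ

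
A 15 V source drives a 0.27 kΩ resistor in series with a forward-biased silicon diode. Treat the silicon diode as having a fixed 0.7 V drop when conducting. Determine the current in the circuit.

KVL around the loop: 15 = V_D + I·R = 0.7 + I × 0.27 kΩ.
So I = (15 − 0.7) / 0.27 kΩ = 14.3 / 0.27 = 53 mA.

I ≈ 53 mA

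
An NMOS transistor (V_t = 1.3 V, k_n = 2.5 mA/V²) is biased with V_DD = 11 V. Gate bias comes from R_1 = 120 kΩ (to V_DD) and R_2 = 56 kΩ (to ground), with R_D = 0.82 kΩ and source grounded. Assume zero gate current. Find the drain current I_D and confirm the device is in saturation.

I_D ≈ 6.1 mA

V_G = V_DD·R_2/(R_1+R_2) = 11×56/176 = 3.5 V. With the source grounded, V_GS = V_G = 3.5 V.
Assume saturation: I_D = (k_n/2)(V_GS − V_t)² = (2.5/2)×(3.5 − 1.3)² = 1.25×2.2² = 6.05 mA.
V_DS = V_DD − I_D·R_D = 11 − 6.05×0.82 = 6.04 V.
Saturation requires V_DS ≥ V_GS − V_t = 2.2 V; 6.04 ≥ 2.2 ✓.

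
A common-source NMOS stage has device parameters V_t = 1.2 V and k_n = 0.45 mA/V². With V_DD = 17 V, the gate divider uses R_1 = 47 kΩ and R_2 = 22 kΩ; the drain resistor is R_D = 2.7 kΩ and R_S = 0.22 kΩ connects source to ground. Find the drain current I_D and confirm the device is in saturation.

V_G = V_DD·R_2/(R_1+R_2) = 17×22/69 = 5.42 V.
Assume saturation: I_D = (k_n/2)(V_GS − V_t)² with V_GS = V_G − I_D·R_S = 5.42 − 0.22·I_D.
Substituting gives 0.0109·I_D² − 1.42·I_D + 4.01 = 0, with roots I_D = 2.89 or 127 mA.
The root I_D = 127 mA gives V_GS = -22.6 V ≤ V_t, so take I_D = 2.89 mA.
Then V_GS = 4.78 V and V_DS = V_DD − I_D(R_D+R_S) = 17 − 2.89×2.92 = 8.56 V.
Saturation requires V_DS ≥ V_GS − V_t = 3.58 V; 8.56 ≥ 3.58 ✓.

I_D ≈ 2.9 mA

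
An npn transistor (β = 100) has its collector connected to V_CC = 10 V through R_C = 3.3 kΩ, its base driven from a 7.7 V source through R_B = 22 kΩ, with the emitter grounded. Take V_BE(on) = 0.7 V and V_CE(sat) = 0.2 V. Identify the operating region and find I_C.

saturation; I_C ≈ 3 mA

Assume active: I_B = (7.7 − 0.7)/22 = 0.318 mA, giving I_C = β·I_B = 31.8 mA.
But then V_CE = 10 − 31.8×3.3 = -95 V < V_CE(sat) = 0.2 V — impossible in the active region.
So the transistor is saturated. With V_CE = 0.2 V, I_C = (V_CC − 0.2)/R_C = 9.8/3.3 = 2.97 mA.
Check: β·I_B = 31.8 mA > I_C = 2.97 mA, confirming saturation.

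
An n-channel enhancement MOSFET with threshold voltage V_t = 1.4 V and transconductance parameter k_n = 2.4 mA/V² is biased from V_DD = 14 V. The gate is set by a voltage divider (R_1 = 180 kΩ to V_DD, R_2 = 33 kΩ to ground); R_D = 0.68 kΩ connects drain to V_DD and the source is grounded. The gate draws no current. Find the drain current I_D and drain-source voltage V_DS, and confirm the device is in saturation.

I_D ≈ 0.71 mA, V_DS ≈ 14 V

V_G = V_DD·R_2/(R_1+R_2) = 14×33/213 = 2.17 V. With the source grounded, V_GS = V_G = 2.17 V.
Assume saturation: I_D = (k_n/2)(V_GS − V_t)² = (2.4/2)×(2.17 − 1.4)² = 1.2×0.769² = 0.71 mA.
V_DS = V_DD − I_D·R_D = 14 − 0.71×0.68 = 13.5 V.
Saturation requires V_DS ≥ V_GS − V_t = 0.769 V; 13.5 ≥ 0.769 ✓.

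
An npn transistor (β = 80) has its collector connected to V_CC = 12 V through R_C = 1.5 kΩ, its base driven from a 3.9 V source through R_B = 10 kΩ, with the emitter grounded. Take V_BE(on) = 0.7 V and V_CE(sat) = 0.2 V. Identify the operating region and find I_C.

Assume active: I_B = (3.9 − 0.7)/10 = 0.32 mA, giving I_C = β·I_B = 25.6 mA.
But then V_CE = 12 − 25.6×1.5 = -26.4 V < V_CE(sat) = 0.2 V — impossible in the active region.
So the transistor is saturated. With V_CE = 0.2 V, I_C = (V_CC − 0.2)/R_C = 11.8/1.5 = 7.87 mA.
Check: β·I_B = 25.6 mA > I_C = 7.87 mA, confirming saturation.

saturation; I_C ≈ 7.9 mA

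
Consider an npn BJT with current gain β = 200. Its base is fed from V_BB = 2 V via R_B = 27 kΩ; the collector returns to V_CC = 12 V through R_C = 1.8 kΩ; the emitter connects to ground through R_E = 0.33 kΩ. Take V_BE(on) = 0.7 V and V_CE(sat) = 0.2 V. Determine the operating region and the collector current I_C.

Assume active. Base-emitter loop: I_B = (V_BB − V_BE)/(R_B + (β+1)R_E) = (2 − 0.7)/(27 + 201×0.33) = 0.0139 mA.
I_C = β·I_B = 200×0.0139 = 2.79 mA.
V_CE = V_CC − I_C·R_C − I_E·R_E = 12 − 2.79×1.8 − 2.8×0.33 = 6.06 V > V_CE(sat), so the active-region assumption holds.

active; I_C ≈ 2.8 mA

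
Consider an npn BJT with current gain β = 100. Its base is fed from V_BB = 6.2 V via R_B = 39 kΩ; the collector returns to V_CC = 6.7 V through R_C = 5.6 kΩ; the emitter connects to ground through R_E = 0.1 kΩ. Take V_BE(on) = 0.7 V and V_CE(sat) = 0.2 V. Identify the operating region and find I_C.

Assume active: I_B = (6.2 − 0.7)/(39 + 101×0.1) = 0.112 mA, I_C = β·I_B = 11.2 mA.
Then V_CE = 6.7 − 11.2×5.6 − 11.3×0.1 = -57.2 V < 0.2 V — the active assumption fails.
Re-solve with V_CE = 0.2 V. KCL at the emitter: V_E/R_E = (V_BB−0.7−V_E)/R_B + (V_CC−0.2−V_E)/R_C, giving V_E = 0.128 V.
I_C = (V_CC − 0.2 − V_E)/R_C = (6.5 − 0.128)/5.6 = 1.14 mA.
Check: I_B = (5.5 − 0.128)/39 = 0.138 mA, and β·I_B = 13.8 mA > I_C, confirming saturation.

saturation; I_C ≈ 1.1 mA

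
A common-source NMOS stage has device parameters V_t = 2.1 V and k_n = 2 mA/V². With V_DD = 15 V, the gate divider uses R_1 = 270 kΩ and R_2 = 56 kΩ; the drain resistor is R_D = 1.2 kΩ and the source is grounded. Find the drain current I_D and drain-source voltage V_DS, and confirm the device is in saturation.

I_D ≈ 0.23 mA, V_DS ≈ 15 V

V_G = V_DD·R_2/(R_1+R_2) = 15×56/326 = 2.58 V. With the source grounded, V_GS = V_G = 2.58 V.
Assume saturation: I_D = (k_n/2)(V_GS − V_t)² = (2/2)×(2.58 − 2.1)² = 1×0.477² = 0.227 mA.
V_DS = V_DD − I_D·R_D = 15 − 0.227×1.2 = 14.7 V.
Saturation requires V_DS ≥ V_GS − V_t = 0.477 V; 14.7 ≥ 0.477 ✓.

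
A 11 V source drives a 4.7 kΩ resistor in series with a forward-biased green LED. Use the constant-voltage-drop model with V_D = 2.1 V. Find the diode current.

KVL around the loop: 11 = V_D + I·R = 2.1 + I × 4.7 kΩ.
So I = (11 − 2.1) / 4.7 kΩ = 8.9 / 4.7 = 1.89 mA.

I ≈ 1.9 mA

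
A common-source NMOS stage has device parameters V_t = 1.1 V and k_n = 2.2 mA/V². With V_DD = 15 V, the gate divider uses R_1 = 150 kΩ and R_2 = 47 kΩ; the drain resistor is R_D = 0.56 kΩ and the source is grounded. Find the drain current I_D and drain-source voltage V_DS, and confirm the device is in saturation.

I_D ≈ 6.8 mA, V_DS ≈ 11 V

V_G = V_DD·R_2/(R_1+R_2) = 15×47/197 = 3.58 V. With the source grounded, V_GS = V_G = 3.58 V.
Assume saturation: I_D = (k_n/2)(V_GS − V_t)² = (2.2/2)×(3.58 − 1.1)² = 1.1×2.48² = 6.76 mA.
V_DS = V_DD − I_D·R_D = 15 − 6.76×0.56 = 11.2 V.
Saturation requires V_DS ≥ V_GS − V_t = 2.48 V; 11.2 ≥ 2.48 ✓.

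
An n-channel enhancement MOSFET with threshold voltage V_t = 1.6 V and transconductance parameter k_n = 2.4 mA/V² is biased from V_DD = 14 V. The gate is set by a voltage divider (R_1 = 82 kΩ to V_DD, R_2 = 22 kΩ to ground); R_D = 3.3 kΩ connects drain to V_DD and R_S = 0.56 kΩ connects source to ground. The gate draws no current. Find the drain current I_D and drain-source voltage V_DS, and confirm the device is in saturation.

V_G = V_DD·R_2/(R_1+R_2) = 14×22/104 = 2.96 V.
Assume saturation: I_D = (k_n/2)(V_GS − V_t)² with V_GS = V_G − I_D·R_S = 2.96 − 0.56·I_D.
Substituting gives 0.376·I_D² − 2.83·I_D + 2.22 = 0, with roots I_D = 0.892 or 6.63 mA.
The root I_D = 6.63 mA gives V_GS = -0.75 V ≤ V_t, so take I_D = 0.892 mA.
Then V_GS = 2.46 V and V_DS = V_DD − I_D(R_D+R_S) = 14 − 0.892×3.86 = 10.6 V.
Saturation requires V_DS ≥ V_GS − V_t = 0.862 V; 10.6 ≥ 0.862 ✓.

I_D ≈ 0.89 mA, V_DS ≈ 11 V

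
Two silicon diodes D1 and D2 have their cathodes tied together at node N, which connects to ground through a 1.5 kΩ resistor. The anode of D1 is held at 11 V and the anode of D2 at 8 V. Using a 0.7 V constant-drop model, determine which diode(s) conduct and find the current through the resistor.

Only D1 conducts; I_R ≈ 6.9 mA

Assume both conduct. Then node N would need to be at both 11−0.7 = 10.3 V and 8−0.7 = 7.3 V, which is impossible.
Assume only D1 conducts: V_N = 11 − 0.7 = 10.3 V, so I_R = 10.3/1.5 = 6.87 mA.
Check D2: its anode-to-cathode voltage is 8 − 10.3 = -2.3 V < 0.7 V, so it is off. The assumption is consistent.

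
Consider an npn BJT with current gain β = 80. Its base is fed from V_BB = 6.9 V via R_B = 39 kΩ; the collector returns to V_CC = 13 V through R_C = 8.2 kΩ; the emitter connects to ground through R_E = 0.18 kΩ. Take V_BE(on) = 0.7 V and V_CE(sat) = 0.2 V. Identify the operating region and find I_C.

saturation; I_C ≈ 1.5 mA

Assume active: I_B = (6.9 − 0.7)/(39 + 81×0.18) = 0.116 mA, I_C = β·I_B = 9.26 mA.
Then V_CE = 13 − 9.26×8.2 − 9.37×0.18 = -64.6 V < 0.2 V — the active assumption fails.
Re-solve with V_CE = 0.2 V. KCL at the emitter: V_E/R_E = (V_BB−0.7−V_E)/R_B + (V_CC−0.2−V_E)/R_C, giving V_E = 0.302 V.
I_C = (V_CC − 0.2 − V_E)/R_C = (12.8 − 0.302)/8.2 = 1.52 mA.
Check: I_B = (6.2 − 0.302)/39 = 0.151 mA, and β·I_B = 12.1 mA > I_C, confirming saturation.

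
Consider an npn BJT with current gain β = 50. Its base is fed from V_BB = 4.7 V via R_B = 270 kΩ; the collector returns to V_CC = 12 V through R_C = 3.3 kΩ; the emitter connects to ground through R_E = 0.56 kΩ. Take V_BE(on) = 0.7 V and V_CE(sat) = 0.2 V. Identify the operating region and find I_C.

active; I_C ≈ 0.67 mA

Assume active. Base-emitter loop: I_B = (V_BB − V_BE)/(R_B + (β+1)R_E) = (4.7 − 0.7)/(270 + 51×0.56) = 0.0134 mA.
I_C = β·I_B = 50×0.0134 = 0.67 mA.
V_CE = V_CC − I_C·R_C − I_E·R_E = 12 − 0.67×3.3 − 0.683×0.56 = 9.41 V > V_CE(sat), so the active-region assumption holds.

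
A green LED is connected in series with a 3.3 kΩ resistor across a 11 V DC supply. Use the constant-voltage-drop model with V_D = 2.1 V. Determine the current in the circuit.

KVL around the loop: 11 = V_D + I·R = 2.1 + I × 3.3 kΩ.
So I = (11 − 2.1) / 3.3 kΩ = 8.9 / 3.3 = 2.7 mA.

I ≈ 2.7 mA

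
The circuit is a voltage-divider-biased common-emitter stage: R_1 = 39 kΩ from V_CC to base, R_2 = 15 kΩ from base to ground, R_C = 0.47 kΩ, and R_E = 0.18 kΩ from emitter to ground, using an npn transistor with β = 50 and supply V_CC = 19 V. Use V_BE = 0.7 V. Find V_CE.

Thevenize the base divider: V_Th = V_CC·R_2/(R_1+R_2) = 19×15/54 = 5.28 V, R_Th = R_1‖R_2 = 10.8 kΩ.
Base-emitter loop: V_Th = I_B·R_Th + V_BE + (β+1)I_B·R_E, so I_B = (5.28 − 0.7) / (10.8 + 51×0.18) = 0.229 mA.
I_C = β·I_B = 50×0.229 = 11.4 mA, and I_E = (β+1)I_B = 11.7 mA.
V_CE = V_CC − I_C·R_C − I_E·R_E = 19 − 11.4×0.47 − 11.7×0.18 = 11.5 V.
V_CE = 11.5 V > 0.2 V confirms active-region operation.

V_CE ≈ 12 V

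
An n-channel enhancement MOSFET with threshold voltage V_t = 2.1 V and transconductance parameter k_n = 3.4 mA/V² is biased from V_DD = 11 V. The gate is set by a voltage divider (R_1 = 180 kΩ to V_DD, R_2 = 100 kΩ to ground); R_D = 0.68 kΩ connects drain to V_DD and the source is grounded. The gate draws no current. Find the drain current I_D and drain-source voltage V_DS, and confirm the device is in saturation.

V_G = V_DD·R_2/(R_1+R_2) = 11×100/280 = 3.93 V. With the source grounded, V_GS = V_G = 3.93 V.
Assume saturation: I_D = (k_n/2)(V_GS − V_t)² = (3.4/2)×(3.93 − 2.1)² = 1.7×1.83² = 5.68 mA.
V_DS = V_DD − I_D·R_D = 11 − 5.68×0.68 = 7.13 V.
Saturation requires V_DS ≥ V_GS − V_t = 1.83 V; 7.13 ≥ 1.83 ✓.

I_D ≈ 5.7 mA, V_DS ≈ 7.1 V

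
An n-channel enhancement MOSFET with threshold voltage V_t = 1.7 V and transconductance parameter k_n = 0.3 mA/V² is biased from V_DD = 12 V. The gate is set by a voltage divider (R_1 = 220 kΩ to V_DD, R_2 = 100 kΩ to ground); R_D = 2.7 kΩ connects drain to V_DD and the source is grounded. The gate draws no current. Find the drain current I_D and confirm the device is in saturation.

I_D ≈ 0.63 mA

V_G = V_DD·R_2/(R_1+R_2) = 12×100/320 = 3.75 V. With the source grounded, V_GS = V_G = 3.75 V.
Assume saturation: I_D = (k_n/2)(V_GS − V_t)² = (0.3/2)×(3.75 − 1.7)² = 0.15×2.05² = 0.63 mA.
V_DS = V_DD − I_D·R_D = 12 − 0.63×2.7 = 10.3 V.
Saturation requires V_DS ≥ V_GS − V_t = 2.05 V; 10.3 ≥ 2.05 ✓.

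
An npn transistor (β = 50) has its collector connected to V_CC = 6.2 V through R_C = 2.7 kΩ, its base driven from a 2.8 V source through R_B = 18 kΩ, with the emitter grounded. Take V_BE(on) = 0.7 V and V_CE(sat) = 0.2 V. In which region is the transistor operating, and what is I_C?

Assume active: I_B = (2.8 − 0.7)/18 = 0.117 mA, giving I_C = β·I_B = 5.83 mA.
But then V_CE = 6.2 − 5.83×2.7 = -9.55 V < V_CE(sat) = 0.2 V — impossible in the active region.
So the transistor is saturated. With V_CE = 0.2 V, I_C = (V_CC − 0.2)/R_C = 6/2.7 = 2.22 mA.
Check: β·I_B = 5.83 mA > I_C = 2.22 mA, confirming saturation.

saturation; I_C ≈ 2.2 mA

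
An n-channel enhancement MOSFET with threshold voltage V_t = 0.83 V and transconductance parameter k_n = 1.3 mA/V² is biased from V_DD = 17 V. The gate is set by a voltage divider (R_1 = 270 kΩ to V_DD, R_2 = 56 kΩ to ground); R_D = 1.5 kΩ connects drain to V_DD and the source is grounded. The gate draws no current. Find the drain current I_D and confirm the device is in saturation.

V_G = V_DD·R_2/(R_1+R_2) = 17×56/326 = 2.92 V. With the source grounded, V_GS = V_G = 2.92 V.
Assume saturation: I_D = (k_n/2)(V_GS − V_t)² = (1.3/2)×(2.92 − 0.83)² = 0.65×2.09² = 2.84 mA.
V_DS = V_DD − I_D·R_D = 17 − 2.84×1.5 = 12.7 V.
Saturation requires V_DS ≥ V_GS − V_t = 2.09 V; 12.7 ≥ 2.09 ✓.

I_D ≈ 2.8 mA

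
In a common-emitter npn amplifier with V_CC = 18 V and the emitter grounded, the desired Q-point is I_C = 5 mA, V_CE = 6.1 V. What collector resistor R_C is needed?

Collector loop: V_CC = I_C·R_C + V_CE.
R_C = (V_CC − V_CE)/I_C = (18 − 6.1)/5 = 2.38 kΩ.

R_C ≈ 2.4 kΩ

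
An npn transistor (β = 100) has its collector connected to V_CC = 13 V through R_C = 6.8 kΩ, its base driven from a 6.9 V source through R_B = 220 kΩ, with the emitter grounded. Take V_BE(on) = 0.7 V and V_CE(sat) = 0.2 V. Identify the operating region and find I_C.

saturation; I_C ≈ 1.9 mA

Assume active: I_B = (6.9 − 0.7)/220 = 0.0282 mA, giving I_C = β·I_B = 2.82 mA.
But then V_CE = 13 − 2.82×6.8 = -6.16 V < V_CE(sat) = 0.2 V — impossible in the active region.
So the transistor is saturated. With V_CE = 0.2 V, I_C = (V_CC − 0.2)/R_C = 12.8/6.8 = 1.88 mA.
Check: β·I_B = 2.82 mA > I_C = 1.88 mA, confirming saturation.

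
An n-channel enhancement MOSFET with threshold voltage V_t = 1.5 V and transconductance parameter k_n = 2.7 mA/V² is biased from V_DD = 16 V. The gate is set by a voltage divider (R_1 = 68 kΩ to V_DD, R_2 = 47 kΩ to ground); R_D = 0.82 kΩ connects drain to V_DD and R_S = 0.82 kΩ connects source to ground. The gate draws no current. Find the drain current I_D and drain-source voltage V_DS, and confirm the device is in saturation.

I_D ≈ 4 mA, V_DS ≈ 9.4 V

V_G = V_DD·R_2/(R_1+R_2) = 16×47/115 = 6.54 V.
Assume saturation: I_D = (k_n/2)(V_GS − V_t)² with V_GS = V_G − I_D·R_S = 6.54 − 0.82·I_D.
Substituting gives 0.908·I_D² − 12.2·I_D + 34.3 = 0, with roots I_D = 4.04 or 9.36 mA.
The root I_D = 9.36 mA gives V_GS = -1.13 V ≤ V_t, so take I_D = 4.04 mA.
Then V_GS = 3.23 V and V_DS = V_DD − I_D(R_D+R_S) = 16 − 4.04×1.64 = 9.38 V.
Saturation requires V_DS ≥ V_GS − V_t = 1.73 V; 9.38 ≥ 1.73 ✓.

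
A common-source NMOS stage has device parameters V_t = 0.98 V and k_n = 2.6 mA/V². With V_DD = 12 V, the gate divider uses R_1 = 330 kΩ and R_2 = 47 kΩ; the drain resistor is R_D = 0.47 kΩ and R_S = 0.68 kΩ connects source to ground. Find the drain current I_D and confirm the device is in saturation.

V_G = V_DD·R_2/(R_1+R_2) = 12×47/377 = 1.5 V.
Assume saturation: I_D = (k_n/2)(V_GS − V_t)² with V_GS = V_G − I_D·R_S = 1.5 − 0.68·I_D.
Substituting gives 0.601·I_D² − 1.91·I_D + 0.346 = 0, with roots I_D = 0.193 or 2.99 mA.
The root I_D = 2.99 mA gives V_GS = -0.536 V ≤ V_t, so take I_D = 0.193 mA.
Then V_GS = 1.36 V and V_DS = V_DD − I_D(R_D+R_S) = 12 − 0.193×1.15 = 11.8 V.
Saturation requires V_DS ≥ V_GS − V_t = 0.385 V; 11.8 ≥ 0.385 ✓.

I_D ≈ 0.19 mA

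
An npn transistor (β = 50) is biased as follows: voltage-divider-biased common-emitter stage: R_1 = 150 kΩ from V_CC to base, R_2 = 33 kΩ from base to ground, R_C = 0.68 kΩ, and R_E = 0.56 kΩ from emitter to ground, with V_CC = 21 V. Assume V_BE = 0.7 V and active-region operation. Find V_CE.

V_CE ≈ 18 V

Thevenize the base divider: V_Th = V_CC·R_2/(R_1+R_2) = 21×33/183 = 3.79 V, R_Th = R_1‖R_2 = 27 kΩ.
Base-emitter loop: V_Th = I_B·R_Th + V_BE + (β+1)I_B·R_E, so I_B = (3.79 − 0.7) / (27 + 51×0.56) = 0.0555 mA.
I_C = β·I_B = 50×0.0555 = 2.78 mA, and I_E = (β+1)I_B = 2.83 mA.
V_CE = V_CC − I_C·R_C − I_E·R_E = 21 − 2.78×0.68 − 2.83×0.56 = 17.5 V.
V_CE = 17.5 V > 0.2 V confirms active-region operation.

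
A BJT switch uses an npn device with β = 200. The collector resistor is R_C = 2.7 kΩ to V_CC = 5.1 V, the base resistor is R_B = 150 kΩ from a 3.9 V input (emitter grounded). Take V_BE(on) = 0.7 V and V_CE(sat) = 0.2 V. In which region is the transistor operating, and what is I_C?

Assume active: I_B = (3.9 − 0.7)/150 = 0.0213 mA, giving I_C = β·I_B = 4.27 mA.
But then V_CE = 5.1 − 4.27×2.7 = -6.42 V < V_CE(sat) = 0.2 V — impossible in the active region.
So the transistor is saturated. With V_CE = 0.2 V, I_C = (V_CC − 0.2)/R_C = 4.9/2.7 = 1.81 mA.
Check: β·I_B = 4.27 mA > I_C = 1.81 mA, confirming saturation.

saturation; I_C ≈ 1.8 mA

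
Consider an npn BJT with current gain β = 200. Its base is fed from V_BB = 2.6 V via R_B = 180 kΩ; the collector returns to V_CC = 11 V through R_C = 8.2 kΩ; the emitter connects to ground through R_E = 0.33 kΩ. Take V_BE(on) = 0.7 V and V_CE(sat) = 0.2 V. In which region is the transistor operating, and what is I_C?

saturation; I_C ≈ 1.3 mA

Assume active: I_B = (2.6 − 0.7)/(180 + 201×0.33) = 0.00771 mA, I_C = β·I_B = 1.54 mA.
Then V_CE = 11 − 1.54×8.2 − 1.55×0.33 = -2.16 V < 0.2 V — the active assumption fails.
Re-solve with V_CE = 0.2 V. KCL at the emitter: V_E/R_E = (V_BB−0.7−V_E)/R_B + (V_CC−0.2−V_E)/R_C, giving V_E = 0.42 V.
I_C = (V_CC − 0.2 − V_E)/R_C = (10.8 − 0.42)/8.2 = 1.27 mA.
Check: I_B = (1.9 − 0.42)/180 = 0.00822 mA, and β·I_B = 1.64 mA > I_C, confirming saturation.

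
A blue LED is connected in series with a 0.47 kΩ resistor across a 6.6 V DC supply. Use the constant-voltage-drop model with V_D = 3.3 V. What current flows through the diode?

KVL around the loop: 6.6 = V_D + I·R = 3.3 + I × 0.47 kΩ.
So I = (6.6 − 3.3) / 0.47 kΩ = 3.3 / 0.47 = 7.02 mA.

I ≈ 7 mA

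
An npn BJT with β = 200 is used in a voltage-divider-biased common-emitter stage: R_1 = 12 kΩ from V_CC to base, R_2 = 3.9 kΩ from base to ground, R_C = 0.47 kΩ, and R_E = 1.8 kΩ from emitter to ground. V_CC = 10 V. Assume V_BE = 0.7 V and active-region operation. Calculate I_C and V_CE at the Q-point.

Thevenize the base divider: V_Th = V_CC·R_2/(R_1+R_2) = 10×3.9/15.9 = 2.45 V, R_Th = R_1‖R_2 = 2.94 kΩ.
Base-emitter loop: V_Th = I_B·R_Th + V_BE + (β+1)I_B·R_E, so I_B = (2.45 − 0.7) / (2.94 + 201×1.8) = 0.00481 mA.
I_C = β·I_B = 200×0.00481 = 0.961 mA, and I_E = (β+1)I_B = 0.966 mA.
V_CE = V_CC − I_C·R_C − I_E·R_E = 10 − 0.961×0.47 − 0.966×1.8 = 7.81 V.
V_CE = 7.81 V > 0.2 V confirms active-region operation.

I_C ≈ 0.96 mA, V_CE ≈ 7.8 V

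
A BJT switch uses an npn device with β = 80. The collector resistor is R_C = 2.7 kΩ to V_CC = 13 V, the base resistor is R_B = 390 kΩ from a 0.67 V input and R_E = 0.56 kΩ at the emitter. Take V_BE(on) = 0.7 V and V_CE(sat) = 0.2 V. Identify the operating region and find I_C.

cutoff; I_C ≈ 0

V_BB = 0.67 V ≤ V_BE(on) = 0.7 V, so the base-emitter junction is not forward biased.
The transistor is in cutoff: I_B = I_C = 0.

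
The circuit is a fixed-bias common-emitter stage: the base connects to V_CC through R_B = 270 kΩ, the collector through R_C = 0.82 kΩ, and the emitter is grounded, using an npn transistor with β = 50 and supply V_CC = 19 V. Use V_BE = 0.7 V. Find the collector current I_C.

I_C ≈ 3.4 mA

Base loop: V_CC = I_B·R_B + V_BE, so I_B = (19 − 0.7)/270 kΩ = 0.0678 mA.
In the active region I_C = β·I_B = 50 × 0.0678 = 3.39 mA.
Collector loop: V_CE = V_CC − I_C·R_C = 19 − 3.39×0.82 = 16.2 V.
Since V_CE = 16.2 V > V_CE(sat) ≈ 0.2 V, the transistor is in the active region as assumed.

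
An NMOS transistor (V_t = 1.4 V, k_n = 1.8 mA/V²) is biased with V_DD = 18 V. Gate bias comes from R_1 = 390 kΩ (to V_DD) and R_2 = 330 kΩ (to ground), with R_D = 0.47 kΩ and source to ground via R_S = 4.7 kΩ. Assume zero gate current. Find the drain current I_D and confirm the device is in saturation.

I_D ≈ 1.2 mA

V_G = V_DD·R_2/(R_1+R_2) = 18×330/720 = 8.25 V.
Assume saturation: I_D = (k_n/2)(V_GS − V_t)² with V_GS = V_G − I_D·R_S = 8.25 − 4.7·I_D.
Substituting gives 19.9·I_D² − 59·I_D + 42.2 = 0, with roots I_D = 1.21 or 1.75 mA.
The root I_D = 1.75 mA gives V_GS = 0.00377 V ≤ V_t, so take I_D = 1.21 mA.
Then V_GS = 2.56 V and V_DS = V_DD − I_D(R_D+R_S) = 18 − 1.21×5.17 = 11.7 V.
Saturation requires V_DS ≥ V_GS − V_t = 1.16 V; 11.7 ≥ 1.16 ✓.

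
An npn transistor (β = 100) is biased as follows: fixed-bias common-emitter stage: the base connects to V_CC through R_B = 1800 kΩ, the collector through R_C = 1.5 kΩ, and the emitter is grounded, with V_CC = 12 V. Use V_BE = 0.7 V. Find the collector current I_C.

Base loop: V_CC = I_B·R_B + V_BE, so I_B = (12 − 0.7)/1800 kΩ = 0.00628 mA.
In the active region I_C = β·I_B = 100 × 0.00628 = 0.628 mA.
Collector loop: V_CE = V_CC − I_C·R_C = 12 − 0.628×1.5 = 11.1 V.
Since V_CE = 11.1 V > V_CE(sat) ≈ 0.2 V, the transistor is in the active region as assumed.

I_C ≈ 0.63 mA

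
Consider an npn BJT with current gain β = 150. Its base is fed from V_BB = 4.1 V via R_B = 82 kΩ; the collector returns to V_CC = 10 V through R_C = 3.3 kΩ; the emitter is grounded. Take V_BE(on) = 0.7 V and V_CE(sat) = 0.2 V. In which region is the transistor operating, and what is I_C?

Assume active: I_B = (4.1 − 0.7)/82 = 0.0415 mA, giving I_C = β·I_B = 6.22 mA.
But then V_CE = 10 − 6.22×3.3 = -10.5 V < V_CE(sat) = 0.2 V — impossible in the active region.
So the transistor is saturated. With V_CE = 0.2 V, I_C = (V_CC − 0.2)/R_C = 9.8/3.3 = 2.97 mA.
Check: β·I_B = 6.22 mA > I_C = 2.97 mA, confirming saturation.

saturation; I_C ≈ 3 mA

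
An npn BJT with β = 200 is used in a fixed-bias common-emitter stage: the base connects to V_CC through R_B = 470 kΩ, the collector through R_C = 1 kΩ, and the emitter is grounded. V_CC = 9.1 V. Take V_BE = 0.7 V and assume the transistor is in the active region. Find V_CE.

Base loop: V_CC = I_B·R_B + V_BE, so I_B = (9.1 − 0.7)/470 kΩ = 0.0179 mA.
In the active region I_C = β·I_B = 200 × 0.0179 = 3.57 mA.
Collector loop: V_CE = V_CC − I_C·R_C = 9.1 − 3.57×1 = 5.53 V.
Since V_CE = 5.53 V > V_CE(sat) ≈ 0.2 V, the transistor is in the active region as assumed.

V_CE ≈ 5.5 V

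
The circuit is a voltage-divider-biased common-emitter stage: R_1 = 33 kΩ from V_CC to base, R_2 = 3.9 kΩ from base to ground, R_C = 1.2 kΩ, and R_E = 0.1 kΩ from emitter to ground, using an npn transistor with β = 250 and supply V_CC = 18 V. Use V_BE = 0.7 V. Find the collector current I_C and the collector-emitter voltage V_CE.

I_C ≈ 11 mA, V_CE ≈ 4.3 V

Thevenize the base divider: V_Th = V_CC·R_2/(R_1+R_2) = 18×3.9/36.9 = 1.9 V, R_Th = R_1‖R_2 = 3.49 kΩ.
Base-emitter loop: V_Th = I_B·R_Th + V_BE + (β+1)I_B·R_E, so I_B = (1.9 − 0.7) / (3.49 + 251×0.1) = 0.0421 mA.
I_C = β·I_B = 250×0.0421 = 10.5 mA, and I_E = (β+1)I_B = 10.6 mA.
V_CE = V_CC − I_C·R_C − I_E·R_E = 18 − 10.5×1.2 − 10.6×0.1 = 4.33 V.
V_CE = 4.33 V > 0.2 V confirms active-region operation.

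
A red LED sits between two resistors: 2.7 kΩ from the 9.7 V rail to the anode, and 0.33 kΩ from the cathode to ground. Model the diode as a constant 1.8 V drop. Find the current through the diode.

I ≈ 2.6 mA

The two resistors are in series with the diode, so KVL gives 9.7 = I·2.7 + 1.8 + I·0.33.
I = (9.7 − 1.8) / (2.7 + 0.33) kΩ = 7.9 / 3.03 = 2.61 mA.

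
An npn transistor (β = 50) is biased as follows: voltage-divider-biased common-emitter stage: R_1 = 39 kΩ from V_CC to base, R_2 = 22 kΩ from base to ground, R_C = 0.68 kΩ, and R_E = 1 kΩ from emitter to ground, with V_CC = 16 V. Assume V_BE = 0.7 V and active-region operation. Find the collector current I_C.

I_C ≈ 3.9 mA

Thevenize the base divider: V_Th = V_CC·R_2/(R_1+R_2) = 16×22/61 = 5.77 V, R_Th = R_1‖R_2 = 14.1 kΩ.
Base-emitter loop: V_Th = I_B·R_Th + V_BE + (β+1)I_B·R_E, so I_B = (5.77 − 0.7) / (14.1 + 51×1) = 0.0779 mA.
I_C = β·I_B = 50×0.0779 = 3.9 mA, and I_E = (β+1)I_B = 3.97 mA.
V_CE = V_CC − I_C·R_C − I_E·R_E = 16 − 3.9×0.68 − 3.97×1 = 9.38 V.
V_CE = 9.38 V > 0.2 V confirms active-region operation.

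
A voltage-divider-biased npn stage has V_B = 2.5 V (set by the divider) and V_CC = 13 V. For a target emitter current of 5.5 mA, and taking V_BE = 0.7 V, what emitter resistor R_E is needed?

V_E = V_B − V_BE = 2.5 − 0.7 = 1.8 V.
R_E = V_E / I_E = 1.8 / 5.5 = 0.327 kΩ.

R_E ≈ 0.33 kΩ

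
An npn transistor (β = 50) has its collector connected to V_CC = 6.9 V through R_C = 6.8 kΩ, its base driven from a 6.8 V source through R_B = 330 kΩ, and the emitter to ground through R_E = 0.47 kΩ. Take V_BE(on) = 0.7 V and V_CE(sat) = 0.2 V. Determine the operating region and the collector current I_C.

active; I_C ≈ 0.86 mA

Assume active. Base-emitter loop: I_B = (V_BB − V_BE)/(R_B + (β+1)R_E) = (6.8 − 0.7)/(330 + 51×0.47) = 0.0172 mA.
I_C = β·I_B = 50×0.0172 = 0.862 mA.
V_CE = V_CC − I_C·R_C − I_E·R_E = 6.9 − 0.862×6.8 − 0.879×0.47 = 0.628 V > V_CE(sat), so the active-region assumption holds.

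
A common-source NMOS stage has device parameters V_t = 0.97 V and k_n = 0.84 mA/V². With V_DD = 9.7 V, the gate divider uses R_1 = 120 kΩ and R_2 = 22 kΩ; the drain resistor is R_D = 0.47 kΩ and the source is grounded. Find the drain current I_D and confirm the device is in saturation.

I_D ≈ 0.12 mA

V_G = V_DD·R_2/(R_1+R_2) = 9.7×22/142 = 1.5 V. With the source grounded, V_GS = V_G = 1.5 V.
Assume saturation: I_D = (k_n/2)(V_GS − V_t)² = (0.84/2)×(1.5 − 0.97)² = 0.42×0.533² = 0.119 mA.
V_DS = V_DD − I_D·R_D = 9.7 − 0.119×0.47 = 9.64 V.
Saturation requires V_DS ≥ V_GS − V_t = 0.533 V; 9.64 ≥ 0.533 ✓.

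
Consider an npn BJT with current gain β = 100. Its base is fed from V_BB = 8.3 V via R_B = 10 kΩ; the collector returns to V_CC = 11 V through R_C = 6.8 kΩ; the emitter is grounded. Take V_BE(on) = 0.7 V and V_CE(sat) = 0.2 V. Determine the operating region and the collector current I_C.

Assume active: I_B = (8.3 − 0.7)/10 = 0.76 mA, giving I_C = β·I_B = 76 mA.
But then V_CE = 11 − 76×6.8 = -506 V < V_CE(sat) = 0.2 V — impossible in the active region.
So the transistor is saturated. With V_CE = 0.2 V, I_C = (V_CC − 0.2)/R_C = 10.8/6.8 = 1.59 mA.
Check: β·I_B = 76 mA > I_C = 1.59 mA, confirming saturation.

saturation; I_C ≈ 1.6 mA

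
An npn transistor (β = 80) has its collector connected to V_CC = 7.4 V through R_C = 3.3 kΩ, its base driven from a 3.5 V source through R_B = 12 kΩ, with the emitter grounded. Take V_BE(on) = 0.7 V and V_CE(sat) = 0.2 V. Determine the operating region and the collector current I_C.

saturation; I_C ≈ 2.2 mA

Assume active: I_B = (3.5 − 0.7)/12 = 0.233 mA, giving I_C = β·I_B = 18.7 mA.
But then V_CE = 7.4 − 18.7×3.3 = -54.2 V < V_CE(sat) = 0.2 V — impossible in the active region.
So the transistor is saturated. With V_CE = 0.2 V, I_C = (V_CC − 0.2)/R_C = 7.2/3.3 = 2.18 mA.
Check: β·I_B = 18.7 mA > I_C = 2.18 mA, confirming saturation.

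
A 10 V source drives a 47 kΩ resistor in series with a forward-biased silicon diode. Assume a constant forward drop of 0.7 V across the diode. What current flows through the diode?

KVL around the loop: 10 = V_D + I·R = 0.7 + I × 47 kΩ.
So I = (10 − 0.7) / 47 kΩ = 9.3 / 47 = 0.198 mA.

I ≈ 0.2 mA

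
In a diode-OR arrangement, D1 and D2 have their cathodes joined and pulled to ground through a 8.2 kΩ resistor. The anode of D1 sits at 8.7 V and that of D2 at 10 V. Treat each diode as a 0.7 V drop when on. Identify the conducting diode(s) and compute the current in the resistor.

Assume both conduct. Then node N would need to be at both 8.7−0.7 = 8 V and 10−0.7 = 9.3 V, which is impossible.
Assume only D2 conducts: V_N = 10 − 0.7 = 9.3 V, so I_R = 9.3/8.2 = 1.13 mA.
Check D1: its anode-to-cathode voltage is 8.7 − 9.3 = -0.6 V < 0.7 V, so it is off. The assumption is consistent.

Only D2 conducts; I_R ≈ 1.1 mA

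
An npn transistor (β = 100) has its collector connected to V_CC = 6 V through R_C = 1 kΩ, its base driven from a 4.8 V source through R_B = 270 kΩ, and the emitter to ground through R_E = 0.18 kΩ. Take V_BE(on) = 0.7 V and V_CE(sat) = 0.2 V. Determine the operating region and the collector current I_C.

Assume active. Base-emitter loop: I_B = (V_BB − V_BE)/(R_B + (β+1)R_E) = (4.8 − 0.7)/(270 + 101×0.18) = 0.0142 mA.
I_C = β·I_B = 100×0.0142 = 1.42 mA.
V_CE = V_CC − I_C·R_C − I_E·R_E = 6 − 1.42×1 − 1.44×0.18 = 4.32 V > V_CE(sat), so the active-region assumption holds.

active; I_C ≈ 1.4 mA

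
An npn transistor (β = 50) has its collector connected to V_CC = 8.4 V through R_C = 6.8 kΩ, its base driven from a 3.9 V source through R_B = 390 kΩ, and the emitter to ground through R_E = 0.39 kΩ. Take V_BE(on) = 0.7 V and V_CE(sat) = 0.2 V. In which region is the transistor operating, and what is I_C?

active; I_C ≈ 0.39 mA

Assume active. Base-emitter loop: I_B = (V_BB − V_BE)/(R_B + (β+1)R_E) = (3.9 − 0.7)/(390 + 51×0.39) = 0.00781 mA.
I_C = β·I_B = 50×0.00781 = 0.39 mA.
V_CE = V_CC − I_C·R_C − I_E·R_E = 8.4 − 0.39×6.8 − 0.398×0.39 = 5.59 V > V_CE(sat), so the active-region assumption holds.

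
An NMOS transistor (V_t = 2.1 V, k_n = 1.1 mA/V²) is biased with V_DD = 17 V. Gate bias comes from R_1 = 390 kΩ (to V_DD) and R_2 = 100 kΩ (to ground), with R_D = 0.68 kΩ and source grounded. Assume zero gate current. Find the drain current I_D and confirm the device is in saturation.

I_D ≈ 1 mA

V_G = V_DD·R_2/(R_1+R_2) = 17×100/490 = 3.47 V. With the source grounded, V_GS = V_G = 3.47 V.
Assume saturation: I_D = (k_n/2)(V_GS − V_t)² = (1.1/2)×(3.47 − 2.1)² = 0.55×1.37² = 1.03 mA.
V_DS = V_DD − I_D·R_D = 17 − 1.03×0.68 = 16.3 V.
Saturation requires V_DS ≥ V_GS − V_t = 1.37 V; 16.3 ≥ 1.37 ✓.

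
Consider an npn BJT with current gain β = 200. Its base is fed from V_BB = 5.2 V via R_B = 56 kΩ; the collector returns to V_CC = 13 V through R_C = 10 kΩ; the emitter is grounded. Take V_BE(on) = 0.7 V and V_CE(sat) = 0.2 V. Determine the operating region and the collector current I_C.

Assume active: I_B = (5.2 − 0.7)/56 = 0.0804 mA, giving I_C = β·I_B = 16.1 mA.
But then V_CE = 13 − 16.1×10 = -148 V < V_CE(sat) = 0.2 V — impossible in the active region.
So the transistor is saturated. With V_CE = 0.2 V, I_C = (V_CC − 0.2)/R_C = 12.8/10 = 1.28 mA.
Check: β·I_B = 16.1 mA > I_C = 1.28 mA, confirming saturation.

saturation; I_C ≈ 1.3 mA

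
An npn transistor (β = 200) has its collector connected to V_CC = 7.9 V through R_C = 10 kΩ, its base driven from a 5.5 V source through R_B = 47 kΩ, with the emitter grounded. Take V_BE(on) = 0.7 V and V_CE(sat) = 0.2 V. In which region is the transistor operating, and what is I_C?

Assume active: I_B = (5.5 − 0.7)/47 = 0.102 mA, giving I_C = β·I_B = 20.4 mA.
But then V_CE = 7.9 − 20.4×10 = -196 V < V_CE(sat) = 0.2 V — impossible in the active region.
So the transistor is saturated. With V_CE = 0.2 V, I_C = (V_CC − 0.2)/R_C = 7.7/10 = 0.77 mA.
Check: β·I_B = 20.4 mA > I_C = 0.77 mA, confirming saturation.

saturation; I_C ≈ 0.77 mA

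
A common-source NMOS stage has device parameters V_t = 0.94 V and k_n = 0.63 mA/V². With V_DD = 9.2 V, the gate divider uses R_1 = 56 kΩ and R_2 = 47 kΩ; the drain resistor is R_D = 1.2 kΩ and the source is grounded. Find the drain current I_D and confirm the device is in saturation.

V_G = V_DD·R_2/(R_1+R_2) = 9.2×47/103 = 4.2 V. With the source grounded, V_GS = V_G = 4.2 V.
Assume saturation: I_D = (k_n/2)(V_GS − V_t)² = (0.63/2)×(4.2 − 0.94)² = 0.315×3.26² = 3.34 mA.
V_DS = V_DD − I_D·R_D = 9.2 − 3.34×1.2 = 5.19 V.
Saturation requires V_DS ≥ V_GS − V_t = 3.26 V; 5.19 ≥ 3.26 ✓.

I_D ≈ 3.3 mA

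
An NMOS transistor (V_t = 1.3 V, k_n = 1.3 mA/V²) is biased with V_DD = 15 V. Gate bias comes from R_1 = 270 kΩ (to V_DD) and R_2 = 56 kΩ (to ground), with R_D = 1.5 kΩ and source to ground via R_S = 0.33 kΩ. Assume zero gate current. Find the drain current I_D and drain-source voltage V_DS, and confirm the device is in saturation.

I_D ≈ 0.71 mA, V_DS ≈ 14 V

V_G = V_DD·R_2/(R_1+R_2) = 15×56/326 = 2.58 V.
Assume saturation: I_D = (k_n/2)(V_GS − V_t)² with V_GS = V_G − I_D·R_S = 2.58 − 0.33·I_D.
Substituting gives 0.0708·I_D² − 1.55·I_D + 1.06 = 0, with roots I_D = 0.707 or 21.2 mA.
The root I_D = 21.2 mA gives V_GS = -4.41 V ≤ V_t, so take I_D = 0.707 mA.
Then V_GS = 2.34 V and V_DS = V_DD − I_D(R_D+R_S) = 15 − 0.707×1.83 = 13.7 V.
Saturation requires V_DS ≥ V_GS − V_t = 1.04 V; 13.7 ≥ 1.04 ✓.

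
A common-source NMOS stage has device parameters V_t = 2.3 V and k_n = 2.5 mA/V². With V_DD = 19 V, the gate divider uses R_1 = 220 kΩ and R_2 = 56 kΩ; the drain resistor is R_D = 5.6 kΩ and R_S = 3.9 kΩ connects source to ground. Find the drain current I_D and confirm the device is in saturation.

I_D ≈ 0.28 mA

V_G = V_DD·R_2/(R_1+R_2) = 19×56/276 = 3.86 V.
Assume saturation: I_D = (k_n/2)(V_GS − V_t)² with V_GS = V_G − I_D·R_S = 3.86 − 3.9·I_D.
Substituting gives 19·I_D² − 16.2·I_D + 3.02 = 0, with roots I_D = 0.278 or 0.572 mA.
The root I_D = 0.572 mA gives V_GS = 1.62 V ≤ V_t, so take I_D = 0.278 mA.
Then V_GS = 2.77 V and V_DS = V_DD − I_D(R_D+R_S) = 19 − 0.278×9.5 = 16.4 V.
Saturation requires V_DS ≥ V_GS − V_t = 0.471 V; 16.4 ≥ 0.471 ✓.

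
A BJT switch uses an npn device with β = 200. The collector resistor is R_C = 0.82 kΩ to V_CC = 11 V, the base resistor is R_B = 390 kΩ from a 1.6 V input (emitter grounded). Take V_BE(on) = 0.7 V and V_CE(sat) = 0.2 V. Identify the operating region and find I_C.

Assume active. Base-emitter loop: I_B = (V_BB − V_BE)/R_B = (1.6 − 0.7)/390 = 0.00231 mA.
I_C = β·I_B = 200×0.00231 = 0.462 mA.
V_CE = V_CC − I_C·R_C = 11 − 0.462×0.82 = 10.6 V > V_CE(sat), so the active-region assumption holds.

active; I_C ≈ 0.46 mA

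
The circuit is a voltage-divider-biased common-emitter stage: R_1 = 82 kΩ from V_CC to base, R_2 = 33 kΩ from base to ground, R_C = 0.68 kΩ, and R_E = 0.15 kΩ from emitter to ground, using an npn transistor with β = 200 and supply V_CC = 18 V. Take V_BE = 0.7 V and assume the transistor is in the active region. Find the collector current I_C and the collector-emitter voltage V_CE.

Thevenize the base divider: V_Th = V_CC·R_2/(R_1+R_2) = 18×33/115 = 5.17 V, R_Th = R_1‖R_2 = 23.5 kΩ.
Base-emitter loop: V_Th = I_B·R_Th + V_BE + (β+1)I_B·R_E, so I_B = (5.17 − 0.7) / (23.5 + 201×0.15) = 0.0832 mA.
I_C = β·I_B = 200×0.0832 = 16.6 mA, and I_E = (β+1)I_B = 16.7 mA.
V_CE = V_CC − I_C·R_C − I_E·R_E = 18 − 16.6×0.68 − 16.7×0.15 = 4.18 V.
V_CE = 4.18 V > 0.2 V confirms active-region operation.

I_C ≈ 17 mA, V_CE ≈ 4.2 V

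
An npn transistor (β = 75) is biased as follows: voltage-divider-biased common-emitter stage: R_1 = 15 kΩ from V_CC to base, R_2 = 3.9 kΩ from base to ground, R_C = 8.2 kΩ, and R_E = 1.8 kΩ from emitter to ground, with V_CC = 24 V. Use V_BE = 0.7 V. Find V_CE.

V_CE ≈ 1.1 V

Thevenize the base divider: V_Th = V_CC·R_2/(R_1+R_2) = 24×3.9/18.9 = 4.95 V, R_Th = R_1‖R_2 = 3.1 kΩ.
Base-emitter loop: V_Th = I_B·R_Th + V_BE + (β+1)I_B·R_E, so I_B = (4.95 − 0.7) / (3.1 + 76×1.8) = 0.0304 mA.
I_C = β·I_B = 75×0.0304 = 2.28 mA, and I_E = (β+1)I_B = 2.31 mA.
V_CE = V_CC − I_C·R_C − I_E·R_E = 24 − 2.28×8.2 − 2.31×1.8 = 1.15 V.
V_CE = 1.15 V > 0.2 V confirms active-region operation.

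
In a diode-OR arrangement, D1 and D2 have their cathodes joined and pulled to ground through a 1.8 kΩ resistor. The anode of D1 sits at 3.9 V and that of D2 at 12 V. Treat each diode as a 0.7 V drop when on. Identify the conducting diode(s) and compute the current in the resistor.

Only D2 conducts; I_R ≈ 6.3 mA

Assume both conduct. Then node N would need to be at both 3.9−0.7 = 3.2 V and 12−0.7 = 11.3 V, which is impossible.
Assume only D2 conducts: V_N = 12 − 0.7 = 11.3 V, so I_R = 11.3/1.8 = 6.28 mA.
Check D1: its anode-to-cathode voltage is 3.9 − 11.3 = -7.4 V < 0.7 V, so it is off. The assumption is consistent.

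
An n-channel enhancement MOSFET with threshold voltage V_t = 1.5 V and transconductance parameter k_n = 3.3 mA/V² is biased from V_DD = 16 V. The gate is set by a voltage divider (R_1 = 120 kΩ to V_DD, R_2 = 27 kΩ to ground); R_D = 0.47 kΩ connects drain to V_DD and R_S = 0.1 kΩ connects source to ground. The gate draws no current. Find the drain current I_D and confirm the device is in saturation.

V_G = V_DD·R_2/(R_1+R_2) = 16×27/147 = 2.94 V.
Assume saturation: I_D = (k_n/2)(V_GS − V_t)² with V_GS = V_G − I_D·R_S = 2.94 − 0.1·I_D.
Substituting gives 0.0165·I_D² − 1.47·I_D + 3.42 = 0, with roots I_D = 2.38 or 87 mA.
The root I_D = 87 mA gives V_GS = -5.76 V ≤ V_t, so take I_D = 2.38 mA.
Then V_GS = 2.7 V and V_DS = V_DD − I_D(R_D+R_S) = 16 − 2.38×0.57 = 14.6 V.
Saturation requires V_DS ≥ V_GS − V_t = 1.2 V; 14.6 ≥ 1.2 ✓.

I_D ≈ 2.4 mA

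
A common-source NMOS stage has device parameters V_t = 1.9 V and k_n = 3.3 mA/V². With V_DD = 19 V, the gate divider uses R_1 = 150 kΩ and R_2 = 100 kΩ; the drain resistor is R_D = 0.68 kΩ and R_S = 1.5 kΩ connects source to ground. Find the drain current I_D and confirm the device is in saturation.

V_G = V_DD·R_2/(R_1+R_2) = 19×100/250 = 7.6 V.
Assume saturation: I_D = (k_n/2)(V_GS − V_t)² with V_GS = V_G − I_D·R_S = 7.6 − 1.5·I_D.
Substituting gives 3.71·I_D² − 29.2·I_D + 53.6 = 0, with roots I_D = 2.91 or 4.96 mA.
The root I_D = 4.96 mA gives V_GS = 0.167 V ≤ V_t, so take I_D = 2.91 mA.
Then V_GS = 3.23 V and V_DS = V_DD − I_D(R_D+R_S) = 19 − 2.91×2.18 = 12.6 V.
Saturation requires V_DS ≥ V_GS − V_t = 1.33 V; 12.6 ≥ 1.33 ✓.

I_D ≈ 2.9 mA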